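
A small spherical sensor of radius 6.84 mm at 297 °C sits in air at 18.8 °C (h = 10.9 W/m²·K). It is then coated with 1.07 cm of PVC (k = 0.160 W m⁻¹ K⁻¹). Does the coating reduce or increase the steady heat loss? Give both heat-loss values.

Critical radius for a sphere: r_cr = 2k/h = 0.0294 m = 2.94 cm.
Outer radius after coating: r₂ = 0.00684 + 0.0107 = 0.01754 m.
Since r₁ < r_cr and r₂ ≤ r_cr, the coating moves toward the maximum at r_cr — heat loss rises.
Bare: R = 1/(4πr₁²h) = 156.0 K/W; Q = 278.2/156.0 = 1.78 W.
Coated: R = R_cond + R_conv = 68.09 K/W; Q = 278.2/68.09 = 4.09 W.

increases: 1.78 → 4.09 W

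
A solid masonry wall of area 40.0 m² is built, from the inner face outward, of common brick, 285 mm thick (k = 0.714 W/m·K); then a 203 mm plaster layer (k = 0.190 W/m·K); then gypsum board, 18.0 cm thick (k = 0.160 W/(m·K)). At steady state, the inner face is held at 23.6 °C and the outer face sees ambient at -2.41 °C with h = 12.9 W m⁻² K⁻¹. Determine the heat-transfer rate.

Q = 390 W

Treat each layer as a resistance in series:
  R_common brick = L/(kA) = 0.285/(0.714·40.0) = 0.009979 K/W
  R_plaster = L/(kA) = 0.203/(0.190·40.0) = 0.02671 K/W
  R_gypsum board = L/(kA) = 0.180/(0.160·40.0) = 0.02812 K/W
  R_conv,out = 1/(hA) = 1/(12.9·40.0) = 0.001938 K/W
ΣR = 0.009979 + 0.02671 + 0.02812 + 0.001938 = 0.06675 K/W
Q = ΔT/ΣR = (23.6 °C − -2.41 °C)/0.06675 = 390 W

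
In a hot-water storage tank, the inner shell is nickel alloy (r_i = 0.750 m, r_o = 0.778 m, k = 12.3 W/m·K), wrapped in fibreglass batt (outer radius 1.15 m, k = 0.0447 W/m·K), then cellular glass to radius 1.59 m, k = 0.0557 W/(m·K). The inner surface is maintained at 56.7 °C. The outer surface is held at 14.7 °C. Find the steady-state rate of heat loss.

Q = 38.7 W

Treat each layer as a resistance in series:
  R_nickel alloy = (1/0.750 − 1/0.778)/(4πk) = 0.04799/(4π·12.3) = 3.105×10^-4 K/W
  R_fibreglass batt = (1/0.778 − 1/1.15)/(4πk) = 0.4158/(4π·0.0447) = 0.7402 K/W
  R_cellular glass = (1/1.15 − 1/1.59)/(4πk) = 0.2406/(4π·0.0557) = 0.3438 K/W
ΣR = 3.105×10^-4 + 0.7402 + 0.3438 = 1.084 K/W
Q = ΔT/ΣR = (56.7 °C − 14.7 °C)/1.084 = 38.7 W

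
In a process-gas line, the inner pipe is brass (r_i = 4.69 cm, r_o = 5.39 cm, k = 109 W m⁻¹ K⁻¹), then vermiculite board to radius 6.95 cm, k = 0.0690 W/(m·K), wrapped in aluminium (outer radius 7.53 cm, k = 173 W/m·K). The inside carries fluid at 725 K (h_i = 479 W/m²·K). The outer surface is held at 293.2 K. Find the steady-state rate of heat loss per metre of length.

Treat each layer as a resistance in series:
  R'_conv,in = 1/(2πr h) = 1/(2π·0.0469·479) = 0.007085 m·K/W
  R'_brass = ln(0.0539/0.0469)/(2πk) = 0.1391/(2π·109) = 2.031×10^-4 m·K/W
  R'_vermiculite board = ln(0.0695/0.0539)/(2πk) = 0.2542/(2π·0.0690) = 0.5863 m·K/W
  R'_aluminium = ln(0.0753/0.0695)/(2πk) = 0.08015/(2π·173) = 7.374×10^-5 m·K/W
ΣR = 0.007085 + 2.031×10^-4 + 0.5863 + 7.374×10^-5 = 0.5937 m·K/W
Q' = ΔT/ΣR = (725 K − 293.2 K)/0.5937 = 727 W/m

Q' = 727 W/m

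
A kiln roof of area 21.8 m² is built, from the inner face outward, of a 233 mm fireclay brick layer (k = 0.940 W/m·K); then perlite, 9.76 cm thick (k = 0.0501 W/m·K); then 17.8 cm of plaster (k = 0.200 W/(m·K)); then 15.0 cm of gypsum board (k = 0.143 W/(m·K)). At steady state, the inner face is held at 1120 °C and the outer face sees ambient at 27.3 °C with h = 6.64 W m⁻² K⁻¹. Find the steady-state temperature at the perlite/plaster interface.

T = 560 °C

Series thermal resistances, inner to outer:
  R_fireclay brick = L/(kA) = 0.233/(0.940·21.8) = 0.01137 K/W
  R_perlite = L/(kA) = 0.0976/(0.0501·21.8) = 0.08936 K/W
  R_plaster = L/(kA) = 0.178/(0.200·21.8) = 0.04083 K/W
  R_gypsum board = L/(kA) = 0.150/(0.143·21.8) = 0.04812 K/W
  R_conv,out = 1/(hA) = 1/(6.64·21.8) = 0.006908 K/W
ΣR = 0.01137 + 0.08936 + 0.04083 + 0.04812 + 0.006908 = 0.1966 K/W
Q = ΔT/ΣR = (1120 °C − 27.3 °C)/0.1966 = 5558 W
From the inner boundary to the perlite/plaster interface, ΣR_partial = 0.1007 K/W.
T_interface = T_in − Q·ΣR_partial = 1120 °C − (5558)(0.1007) = 560 °C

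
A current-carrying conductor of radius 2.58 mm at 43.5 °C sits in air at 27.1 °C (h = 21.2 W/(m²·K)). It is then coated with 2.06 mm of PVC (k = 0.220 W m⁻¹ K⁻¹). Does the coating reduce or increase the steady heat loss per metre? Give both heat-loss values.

Critical radius for a cylinder: r_cr = k/h = 0.0104 m = 1.04 cm.
Outer radius after coating: r₂ = 0.00258 + 0.00206 = 0.00464 m.
Since r₁ < r_cr and r₂ ≤ r_cr, the coating moves toward the maximum at r_cr — heat loss rises.
Bare: R = 1/(2πr₁h) = 2.910 m·K/W; Q = 16.4/2.910 = 5.64 W/m.
Coated: R = R_cond + R_conv = 2.043 m·K/W; Q = 16.4/2.043 = 8.03 W/m.

increases: 5.64 → 8.03 W/m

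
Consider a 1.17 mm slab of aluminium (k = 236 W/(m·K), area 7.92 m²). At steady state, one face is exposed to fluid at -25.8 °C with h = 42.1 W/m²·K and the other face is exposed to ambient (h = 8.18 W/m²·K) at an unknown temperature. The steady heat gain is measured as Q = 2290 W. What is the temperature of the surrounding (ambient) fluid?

Sum the resistances:
  R_conv,in = 1/(hA) = 1/(42.1·7.92) = 0.002999 K/W
  R_aluminium = L/(kA) = 0.00117/(236·7.92) = 6.260×10^-7 K/W
  R_conv,out = 1/(hA) = 1/(8.18·7.92) = 0.01544 K/W
ΣR = 0.01844 K/W
ΔT = Q·ΣR = 2290 × 0.01844 = 42.23 K
Heat flows inward, so T_out = T_in + ΔT = -25.8 + 42.23 = 16.4 °C

T_out = 16.4 °C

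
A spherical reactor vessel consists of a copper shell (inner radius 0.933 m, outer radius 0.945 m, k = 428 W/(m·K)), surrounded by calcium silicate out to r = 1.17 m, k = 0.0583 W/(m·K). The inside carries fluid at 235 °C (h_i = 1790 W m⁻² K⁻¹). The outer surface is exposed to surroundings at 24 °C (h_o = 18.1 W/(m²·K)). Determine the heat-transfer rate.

Resistance network (inner→outer):
  R_conv,in = 1/(4πr²h) = 1/(4π·0.933²·1790) = 5.107×10^-5 K/W
  R_copper = (1/0.933 − 1/0.945)/(4πk) = 0.01361/(4π·428) = 2.531×10^-6 K/W
  R_calcium silicate = (1/0.945 − 1/1.17)/(4πk) = 0.2035/(4π·0.0583) = 0.2778 K/W
  R_conv,out = 1/(4πr²h) = 1/(4π·1.17²·18.1) = 0.003212 K/W
ΣR = 5.107×10^-5 + 2.531×10^-6 + 0.2778 + 0.003212 = 0.2811 K/W
Q = ΔT/ΣR = (235 °C − 24 °C)/0.2811 = 751 W

Q = 751 W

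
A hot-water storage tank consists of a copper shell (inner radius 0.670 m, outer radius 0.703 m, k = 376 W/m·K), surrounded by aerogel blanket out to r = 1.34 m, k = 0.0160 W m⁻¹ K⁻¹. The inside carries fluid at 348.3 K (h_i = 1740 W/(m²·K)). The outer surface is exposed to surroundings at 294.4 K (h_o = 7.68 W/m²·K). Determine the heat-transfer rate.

Resistance network (inner→outer):
  R_conv,in = 1/(4πr²h) = 1/(4π·0.670²·1740) = 1.019×10^-4 K/W
  R_copper = (1/0.670 − 1/0.703)/(4πk) = 0.07006/(4π·376) = 1.483×10^-5 K/W
  R_aerogel blanket = (1/0.703 − 1/1.34)/(4πk) = 0.6762/(4π·0.0160) = 3.363 K/W
  R_conv,out = 1/(4πr²h) = 1/(4π·1.34²·7.68) = 0.005771 K/W
ΣR = 1.019×10^-4 + 1.483×10^-5 + 3.363 + 0.005771 = 3.369 K/W
Q = ΔT/ΣR = (348.3 K − 294.4 K)/3.369 = 16.0 W

Q = 16.0 W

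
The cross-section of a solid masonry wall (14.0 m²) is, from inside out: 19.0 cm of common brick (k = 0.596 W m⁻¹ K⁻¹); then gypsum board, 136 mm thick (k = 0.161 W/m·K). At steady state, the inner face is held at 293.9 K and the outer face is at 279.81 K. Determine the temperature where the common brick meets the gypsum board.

Treat each layer as a resistance in series:
  R_common brick = L/(kA) = 0.190/(0.596·14.0) = 0.02277 K/W
  R_gypsum board = L/(kA) = 0.136/(0.161·14.0) = 0.06034 K/W
ΣR = 0.02277 + 0.06034 = 0.08311 K/W
Q = ΔT/ΣR = (293.9 K − 279.81 K)/0.08311 = 169.5 W
From the inner boundary to the common brick/gypsum board interface, ΣR_partial = 0.02277 K/W.
T_interface = T_in − Q·ΣR_partial = 293.9 K − (169.5)(0.02277) = 290.0 K

T = 290.0 K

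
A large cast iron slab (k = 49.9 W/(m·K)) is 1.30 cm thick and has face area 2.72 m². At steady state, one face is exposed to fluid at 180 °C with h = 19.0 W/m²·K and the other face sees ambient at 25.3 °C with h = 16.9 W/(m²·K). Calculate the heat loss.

Resistance network (inner→outer):
  R_conv,in = 1/(hA) = 1/(19.0·2.72) = 0.01935 K/W
  R_cast iron = L/(kA) = 0.0130/(49.9·2.72) = 9.578×10^-5 K/W
  R_conv,out = 1/(hA) = 1/(16.9·2.72) = 0.02175 K/W
ΣR = 0.01935 + 9.578×10^-5 + 0.02175 = 0.04120 K/W
Q = ΔT/ΣR = (180 °C − 25.3 °C)/0.04120 = 3750 W

Q = 3.75 kW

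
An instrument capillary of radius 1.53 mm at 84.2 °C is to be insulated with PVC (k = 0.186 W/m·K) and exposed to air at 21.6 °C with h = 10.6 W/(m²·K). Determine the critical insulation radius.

For a cylinder, r_cr = k_ins/h = 0.186/10.6 = 0.0175 m = 1.75 cm

r_cr = 1.75 cm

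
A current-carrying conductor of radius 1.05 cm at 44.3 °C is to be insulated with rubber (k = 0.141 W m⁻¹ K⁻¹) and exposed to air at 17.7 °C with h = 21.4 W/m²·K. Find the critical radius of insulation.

r_cr = 0.659 cm

For a cylinder, r_cr = k_ins/h = 0.141/21.4 = 0.00659 m = 0.659 cm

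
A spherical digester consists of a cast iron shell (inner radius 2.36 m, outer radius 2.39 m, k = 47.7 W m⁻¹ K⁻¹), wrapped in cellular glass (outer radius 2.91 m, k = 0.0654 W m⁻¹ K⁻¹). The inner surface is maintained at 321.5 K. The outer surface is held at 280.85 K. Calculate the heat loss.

Treat each layer as a resistance in series:
  R_cast iron = (1/2.36 − 1/2.39)/(4πk) = 0.005319/(4π·47.7) = 8.873×10^-6 K/W
  R_cellular glass = (1/2.39 − 1/2.91)/(4πk) = 0.07477/(4π·0.0654) = 0.09098 K/W
ΣR = 8.873×10^-6 + 0.09098 = 0.09099 K/W
Q = ΔT/ΣR = (321.5 K − 280.85 K)/0.09099 = 447 W

Q = 447 W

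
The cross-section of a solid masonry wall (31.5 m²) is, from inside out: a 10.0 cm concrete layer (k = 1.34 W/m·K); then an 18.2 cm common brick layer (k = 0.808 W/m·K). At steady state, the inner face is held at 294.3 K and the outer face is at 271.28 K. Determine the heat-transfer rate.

Resistance network (inner→outer):
  R_concrete = L/(kA) = 0.100/(1.34·31.5) = 0.002369 K/W
  R_common brick = L/(kA) = 0.182/(0.808·31.5) = 0.007151 K/W
ΣR = 0.002369 + 0.007151 = 0.009520 K/W
Q = ΔT/ΣR = (294.3 K − 271.28 K)/0.009520 = 2420 W

Q = 2.42 kW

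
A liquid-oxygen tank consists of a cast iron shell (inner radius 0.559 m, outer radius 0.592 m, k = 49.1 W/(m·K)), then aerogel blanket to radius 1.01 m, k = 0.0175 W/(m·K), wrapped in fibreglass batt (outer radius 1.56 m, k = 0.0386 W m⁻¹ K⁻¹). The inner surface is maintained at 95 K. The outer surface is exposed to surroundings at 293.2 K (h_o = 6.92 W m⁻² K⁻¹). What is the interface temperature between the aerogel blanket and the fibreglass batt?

Treat each layer as a resistance in series:
  R_cast iron = (1/0.559 − 1/0.592)/(4πk) = 0.09972/(4π·49.1) = 1.616×10^-4 K/W
  R_aerogel blanket = (1/0.592 − 1/1.01)/(4πk) = 0.6991/(4π·0.0175) = 3.179 K/W
  R_fibreglass batt = (1/1.01 − 1/1.56)/(4πk) = 0.3491/(4π·0.0386) = 0.7196 K/W
  R_conv,out = 1/(4πr²h) = 1/(4π·1.56²·6.92) = 0.004725 K/W
ΣR = 1.616×10^-4 + 3.179 + 0.7196 + 0.004725 = 3.903 K/W
Q = ΔT/ΣR = (95 K − 293.2 K)/3.903 = -50.78 W
From the inner boundary to the aerogel blanket/fibreglass batt interface, ΣR_partial = 3.179 K/W.
T_interface = T_in − Q·ΣR_partial = 95 K − (-50.78)(3.179) = 256.4 K

T = 256.4 K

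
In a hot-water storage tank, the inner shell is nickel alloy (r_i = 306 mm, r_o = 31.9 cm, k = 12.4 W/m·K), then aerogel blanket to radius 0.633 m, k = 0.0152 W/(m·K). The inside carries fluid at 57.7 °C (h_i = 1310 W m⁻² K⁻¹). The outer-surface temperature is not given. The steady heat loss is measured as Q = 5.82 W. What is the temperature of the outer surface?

T_out = 10.3 °C

Sum the resistances:
  R_conv,in = 1/(4πr²h) = 1/(4π·0.306²·1310) = 6.487×10^-4 K/W
  R_nickel alloy = (1/0.306 − 1/0.319)/(4πk) = 0.1332/(4π·12.4) = 8.547×10^-4 K/W
  R_aerogel blanket = (1/0.319 − 1/0.633)/(4πk) = 1.555/(4π·0.0152) = 8.141 K/W
ΣR = 8.143 K/W
ΔT = Q·ΣR = 5.82 × 8.143 = 47.39 K
Heat flows outward, so T_out = T_in − ΔT = 57.7 − 47.39 = 10.3 °C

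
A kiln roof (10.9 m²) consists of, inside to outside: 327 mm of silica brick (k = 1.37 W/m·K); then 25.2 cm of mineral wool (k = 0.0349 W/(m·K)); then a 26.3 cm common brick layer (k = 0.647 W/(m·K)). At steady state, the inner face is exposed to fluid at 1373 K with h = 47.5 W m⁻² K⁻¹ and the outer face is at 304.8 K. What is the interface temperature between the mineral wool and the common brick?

Series thermal resistances, inner to outer:
  R_conv,in = 1/(hA) = 1/(47.5·10.9) = 0.001931 K/W
  R_silica brick = L/(kA) = 0.327/(1.37·10.9) = 0.02190 K/W
  R_mineral wool = L/(kA) = 0.252/(0.0349·10.9) = 0.6624 K/W
  R_common brick = L/(kA) = 0.263/(0.647·10.9) = 0.03729 K/W
ΣR = 0.001931 + 0.02190 + 0.6624 + 0.03729 = 0.7235 K/W
Q = ΔT/ΣR = (1373 K − 304.8 K)/0.7235 = 1476 W
From the inner boundary to the mineral wool/common brick interface, ΣR_partial = 0.6862 K/W.
T_interface = T_in − Q·ΣR_partial = 1373 K − (1476)(0.6862) = 360 K

T = 360 K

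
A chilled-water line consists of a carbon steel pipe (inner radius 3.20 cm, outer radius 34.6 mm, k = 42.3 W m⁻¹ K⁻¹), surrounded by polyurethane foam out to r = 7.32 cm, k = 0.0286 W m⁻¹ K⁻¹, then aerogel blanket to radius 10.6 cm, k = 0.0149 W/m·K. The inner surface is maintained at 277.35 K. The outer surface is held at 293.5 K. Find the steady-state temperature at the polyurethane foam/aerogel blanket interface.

Treat each layer as a resistance in series:
  R'_carbon steel = ln(0.0346/0.0320)/(2πk) = 0.07812/(2π·42.3) = 2.939×10^-4 m·K/W
  R'_polyurethane foam = ln(0.0732/0.0346)/(2πk) = 0.7493/(2π·0.0286) = 4.170 m·K/W
  R'_aerogel blanket = ln(0.106/0.0732)/(2πk) = 0.3702/(2π·0.0149) = 3.955 m·K/W
ΣR = 2.939×10^-4 + 4.170 + 3.955 = 8.125 m·K/W
Q' = ΔT/ΣR = (277.35 K − 293.5 K)/8.125 = -1.988 W/m
From the inner boundary to the polyurethane foam/aerogel blanket interface, ΣR_partial = 4.170 m·K/W.
T_interface = T_in − Q'·ΣR_partial = 277.35 K − (-1.988)(4.170) = 285.6 K

T = 285.6 K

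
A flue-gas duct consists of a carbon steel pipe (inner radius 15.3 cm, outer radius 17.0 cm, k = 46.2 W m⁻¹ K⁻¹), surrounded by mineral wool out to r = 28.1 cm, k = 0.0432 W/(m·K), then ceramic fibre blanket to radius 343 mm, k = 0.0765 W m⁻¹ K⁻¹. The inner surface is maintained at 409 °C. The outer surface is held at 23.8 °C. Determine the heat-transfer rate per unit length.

Q' = 170 W/m

Series thermal resistances, inner to outer:
  R'_carbon steel = ln(0.170/0.153)/(2πk) = 0.1054/(2π·46.2) = 3.630×10^-4 m·K/W
  R'_mineral wool = ln(0.281/0.170)/(2πk) = 0.5026/(2π·0.0432) = 1.851 m·K/W
  R'_ceramic fibre blanket = ln(0.343/0.281)/(2πk) = 0.1994/(2π·0.0765) = 0.4148 m·K/W
ΣR = 3.630×10^-4 + 1.851 + 0.4148 = 2.266 m·K/W
Q' = ΔT/ΣR = (409 °C − 23.8 °C)/2.266 = 170 W/m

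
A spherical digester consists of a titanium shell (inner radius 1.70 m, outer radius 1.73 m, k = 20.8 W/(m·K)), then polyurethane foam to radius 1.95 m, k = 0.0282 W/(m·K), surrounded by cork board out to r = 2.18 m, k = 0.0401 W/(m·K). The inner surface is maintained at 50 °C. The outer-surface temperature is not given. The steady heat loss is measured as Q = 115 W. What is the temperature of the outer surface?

T_out = 16.5 °C

Series resistances:
  R_titanium = (1/1.70 − 1/1.73)/(4πk) = 0.01020/(4π·20.8) = 3.903×10^-5 K/W
  R_polyurethane foam = (1/1.73 − 1/1.95)/(4πk) = 0.06521/(4π·0.0282) = 0.1840 K/W
  R_cork board = (1/1.95 − 1/2.18)/(4πk) = 0.05410/(4π·0.0401) = 0.1074 K/W
ΣR = 0.2914 K/W
ΔT = Q·ΣR = 115 × 0.2914 = 33.51 K
Heat flows outward, so T_out = T_in − ΔT = 50 − 33.51 = 16.5 °C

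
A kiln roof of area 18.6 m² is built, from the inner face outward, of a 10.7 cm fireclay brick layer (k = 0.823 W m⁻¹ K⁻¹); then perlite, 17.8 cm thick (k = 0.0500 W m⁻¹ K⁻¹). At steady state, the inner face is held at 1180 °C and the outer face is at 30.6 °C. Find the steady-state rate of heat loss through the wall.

Resistance network (inner→outer):
  R_fireclay brick = L/(kA) = 0.107/(0.823·18.6) = 0.006990 K/W
  R_perlite = L/(kA) = 0.178/(0.0500·18.6) = 0.1914 K/W
ΣR = 0.006990 + 0.1914 = 0.1984 K/W
Q = ΔT/ΣR = (1180 °C − 30.6 °C)/0.1984 = 5790 W

Q = 5.79 kW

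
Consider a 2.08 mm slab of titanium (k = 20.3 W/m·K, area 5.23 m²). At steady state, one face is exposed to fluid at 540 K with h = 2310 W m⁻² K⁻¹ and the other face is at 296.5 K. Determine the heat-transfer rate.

Treat each layer as a resistance in series:
  R_conv,in = 1/(hA) = 1/(2310·5.23) = 8.277×10^-5 K/W
  R_titanium = L/(kA) = 0.00208/(20.3·5.23) = 1.959×10^-5 K/W
ΣR = 8.277×10^-5 + 1.959×10^-5 = 1.024×10^-4 K/W
Q = ΔT/ΣR = (540 K − 296.5 K)/1.024×10^-4 = 2.38×10^6 W

Q = 2380 kW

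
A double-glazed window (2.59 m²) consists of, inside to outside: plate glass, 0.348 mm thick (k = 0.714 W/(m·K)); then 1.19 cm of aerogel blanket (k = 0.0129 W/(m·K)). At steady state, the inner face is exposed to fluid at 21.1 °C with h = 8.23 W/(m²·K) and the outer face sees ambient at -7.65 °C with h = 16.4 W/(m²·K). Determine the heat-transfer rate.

Resistance network (inner→outer):
  R_conv,in = 1/(hA) = 1/(8.23·2.59) = 0.04691 K/W
  R_plate glass = L/(kA) = 3.48×10^-4/(0.714·2.59) = 1.882×10^-4 K/W
  R_aerogel blanket = L/(kA) = 0.0119/(0.0129·2.59) = 0.3562 K/W
  R_conv,out = 1/(hA) = 1/(16.4·2.59) = 0.02354 K/W
ΣR = 0.04691 + 1.882×10^-4 + 0.3562 + 0.02354 = 0.4268 K/W
Q = ΔT/ΣR = (21.1 °C − -7.65 °C)/0.4268 = 67.4 W

Q = 67.4 W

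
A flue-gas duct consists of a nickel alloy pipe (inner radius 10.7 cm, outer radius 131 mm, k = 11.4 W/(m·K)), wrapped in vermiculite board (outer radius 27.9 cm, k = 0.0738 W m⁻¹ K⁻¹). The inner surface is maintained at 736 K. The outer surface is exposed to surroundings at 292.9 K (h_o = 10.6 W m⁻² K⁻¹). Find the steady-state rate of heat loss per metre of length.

Q' = 263 W/m

Resistance network (inner→outer):
  R'_nickel alloy = ln(0.131/0.107)/(2πk) = 0.2024/(2π·11.4) = 0.002825 m·K/W
  R'_vermiculite board = ln(0.279/0.131)/(2πk) = 0.7560/(2π·0.0738) = 1.630 m·K/W
  R'_conv,out = 1/(2πr h) = 1/(2π·0.279·10.6) = 0.05382 m·K/W
ΣR = 0.002825 + 1.630 + 0.05382 = 1.687 m·K/W
Q' = ΔT/ΣR = (736 K − 292.9 K)/1.687 = 263 W/m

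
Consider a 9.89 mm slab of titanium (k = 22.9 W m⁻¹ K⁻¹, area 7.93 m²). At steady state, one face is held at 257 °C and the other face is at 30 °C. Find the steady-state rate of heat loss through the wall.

Q = 4.17×10^6 W

Q = kA·ΔT/L = 22.9 × 7.93 × |257 °C − 30 °C| / 0.00989 = 4.17×10^6 W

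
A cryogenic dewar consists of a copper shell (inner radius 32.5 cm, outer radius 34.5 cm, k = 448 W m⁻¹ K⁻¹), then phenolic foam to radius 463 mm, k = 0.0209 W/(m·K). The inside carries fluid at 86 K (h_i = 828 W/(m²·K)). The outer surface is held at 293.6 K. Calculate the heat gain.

Q = 73.8 W

Series thermal resistances, inner to outer:
  R_conv,in = 1/(4πr²h) = 1/(4π·0.325²·828) = 9.099×10^-4 K/W
  R_copper = (1/0.325 − 1/0.345)/(4πk) = 0.1784/(4π·448) = 3.168×10^-5 K/W
  R_phenolic foam = (1/0.345 − 1/0.463)/(4πk) = 0.7387/(4π·0.0209) = 2.813 K/W
ΣR = 9.099×10^-4 + 3.168×10^-5 + 2.813 = 2.814 K/W
Q = ΔT/ΣR = (86 K − 293.6 K)/2.814 = -73.8 W
(Negative Q ⇒ heat flows inward; heat gain = 73.8 W.)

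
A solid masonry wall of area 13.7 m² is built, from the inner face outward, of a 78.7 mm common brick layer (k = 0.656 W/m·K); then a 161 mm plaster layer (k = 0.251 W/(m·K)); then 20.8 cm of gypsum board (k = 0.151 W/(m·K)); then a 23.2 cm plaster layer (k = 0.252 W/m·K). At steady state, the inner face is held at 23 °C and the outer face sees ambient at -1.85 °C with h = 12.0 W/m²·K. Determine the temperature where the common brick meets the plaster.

T = 22.1 °C

Resistance network (inner→outer):
  R_common brick = L/(kA) = 0.0787/(0.656·13.7) = 0.008757 K/W
  R_plaster = L/(kA) = 0.161/(0.251·13.7) = 0.04682 K/W
  R_gypsum board = L/(kA) = 0.208/(0.151·13.7) = 0.1005 K/W
  R_plaster = L/(kA) = 0.232/(0.252·13.7) = 0.06720 K/W
  R_conv,out = 1/(hA) = 1/(12.0·13.7) = 0.006083 K/W
ΣR = 0.008757 + 0.04682 + 0.1005 + 0.06720 + 0.006083 = 0.2294 K/W
Q = ΔT/ΣR = (23 °C − -1.85 °C)/0.2294 = 108.3 W
From the inner boundary to the common brick/plaster interface, ΣR_partial = 0.008757 K/W.
T_interface = T_in − Q·ΣR_partial = 23 °C − (108.3)(0.008757) = 22.1 °C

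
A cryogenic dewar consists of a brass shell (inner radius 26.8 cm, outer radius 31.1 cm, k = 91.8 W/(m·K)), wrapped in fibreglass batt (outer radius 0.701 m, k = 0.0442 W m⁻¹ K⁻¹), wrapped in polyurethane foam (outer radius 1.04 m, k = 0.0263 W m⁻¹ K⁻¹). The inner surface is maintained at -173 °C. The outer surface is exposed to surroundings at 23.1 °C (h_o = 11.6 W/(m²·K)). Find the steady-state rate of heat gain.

Treat each layer as a resistance in series:
  R_brass = (1/0.268 − 1/0.311)/(4πk) = 0.5159/(4π·91.8) = 4.472×10^-4 K/W
  R_fibreglass batt = (1/0.311 − 1/0.701)/(4πk) = 1.789/(4π·0.0442) = 3.221 K/W
  R_polyurethane foam = (1/0.701 − 1/1.04)/(4πk) = 0.4650/(4π·0.0263) = 1.407 K/W
  R_conv,out = 1/(4πr²h) = 1/(4π·1.04²·11.6) = 0.006343 K/W
ΣR = 4.472×10^-4 + 3.221 + 1.407 + 0.006343 = 4.635 K/W
Q = ΔT/ΣR = (-173 °C − 23.1 °C)/4.635 = -42.3 W
(Negative Q ⇒ heat flows inward; heat gain = 42.3 W.)

Q = 42.3 W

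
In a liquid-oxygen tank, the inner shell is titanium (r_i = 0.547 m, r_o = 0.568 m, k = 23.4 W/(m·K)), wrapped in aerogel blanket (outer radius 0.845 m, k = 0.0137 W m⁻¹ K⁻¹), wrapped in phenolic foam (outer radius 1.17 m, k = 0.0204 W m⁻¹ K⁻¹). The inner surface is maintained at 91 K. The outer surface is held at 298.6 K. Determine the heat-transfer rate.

Treat each layer as a resistance in series:
  R_titanium = (1/0.547 − 1/0.568)/(4πk) = 0.06759/(4π·23.4) = 2.299×10^-4 K/W
  R_aerogel blanket = (1/0.568 − 1/0.845)/(4πk) = 0.5771/(4π·0.0137) = 3.352 K/W
  R_phenolic foam = (1/0.845 − 1/1.17)/(4πk) = 0.3287/(4π·0.0204) = 1.282 K/W
ΣR = 2.299×10^-4 + 3.352 + 1.282 = 4.634 K/W
Q = ΔT/ΣR = (91 K − 298.6 K)/4.634 = -44.8 W
(Negative Q ⇒ heat flows inward; heat gain = 44.8 W.)

Q = 44.8 W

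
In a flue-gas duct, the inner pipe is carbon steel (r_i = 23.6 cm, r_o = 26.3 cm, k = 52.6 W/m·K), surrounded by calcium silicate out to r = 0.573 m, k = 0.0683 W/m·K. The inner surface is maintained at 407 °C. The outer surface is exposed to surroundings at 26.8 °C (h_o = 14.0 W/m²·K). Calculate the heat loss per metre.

Q' = 207 W/m

Resistance network (inner→outer):
  R'_carbon steel = ln(0.263/0.236)/(2πk) = 0.1083/(2π·52.6) = 3.278×10^-4 m·K/W
  R'_calcium silicate = ln(0.573/0.263)/(2πk) = 0.7787/(2π·0.0683) = 1.815 m·K/W
  R'_conv,out = 1/(2πr h) = 1/(2π·0.573·14.0) = 0.01984 m·K/W
ΣR = 3.278×10^-4 + 1.815 + 0.01984 = 1.835 m·K/W
Q' = ΔT/ΣR = (407 °C − 26.8 °C)/1.835 = 207 W/m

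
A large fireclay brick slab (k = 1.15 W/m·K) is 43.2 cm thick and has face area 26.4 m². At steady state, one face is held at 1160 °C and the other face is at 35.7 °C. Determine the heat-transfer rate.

Q = 79.0 kW

Q = kA·ΔT/L = 1.15 × 26.4 × |1160 °C − 35.7 °C| / 0.432 = 79000 W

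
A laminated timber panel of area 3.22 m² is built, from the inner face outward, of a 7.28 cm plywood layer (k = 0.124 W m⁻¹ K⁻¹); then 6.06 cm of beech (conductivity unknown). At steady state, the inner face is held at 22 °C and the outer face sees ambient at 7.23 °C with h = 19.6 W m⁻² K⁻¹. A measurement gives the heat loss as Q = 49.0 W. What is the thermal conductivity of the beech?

ΣR = ΔT/Q = |22 − 7.23|/49.0 = 0.3014 K/W
Known resistances:
  R_plywood = L/(kA) = 0.0728/(0.124·3.22) = 0.1823 K/W
  R_conv,out = 1/(hA) = 1/(19.6·3.22) = 0.01584 K/W
R_beech = ΣR − ΣR_known = 0.3014 − 0.1981 = 0.1033 K/W
L/(kA) = 0.1033 ⇒ k = 0.0606/(0.1033·3.22) = 0.182 W/m·K

k = 0.182 W/m·K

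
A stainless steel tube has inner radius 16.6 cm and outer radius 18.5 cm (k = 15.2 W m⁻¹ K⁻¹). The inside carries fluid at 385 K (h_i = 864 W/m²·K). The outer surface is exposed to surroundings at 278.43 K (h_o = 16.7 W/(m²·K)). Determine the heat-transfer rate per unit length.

Treat each layer as a resistance in series:
  R'_conv,in = 1/(2πr h) = 1/(2π·0.166·864) = 0.001110 m·K/W
  R'_stainless steel = ln(0.185/0.166)/(2πk) = 0.1084/(2π·15.2) = 0.001135 m·K/W
  R'_conv,out = 1/(2πr h) = 1/(2π·0.185·16.7) = 0.05151 m·K/W
ΣR = 0.001110 + 0.001135 + 0.05151 = 0.05375 m·K/W
Q' = ΔT/ΣR = (385 K − 278.43 K)/0.05375 = 1980 W/m

Q' = 1980 W/m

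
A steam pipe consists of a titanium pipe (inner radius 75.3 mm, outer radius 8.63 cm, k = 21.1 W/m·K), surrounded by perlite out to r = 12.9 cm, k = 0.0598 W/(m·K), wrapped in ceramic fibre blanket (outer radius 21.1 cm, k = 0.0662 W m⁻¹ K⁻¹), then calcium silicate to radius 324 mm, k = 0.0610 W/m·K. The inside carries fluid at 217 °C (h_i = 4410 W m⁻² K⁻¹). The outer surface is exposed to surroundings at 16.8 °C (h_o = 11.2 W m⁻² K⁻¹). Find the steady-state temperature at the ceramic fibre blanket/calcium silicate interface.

T = 84.9 °C

Treat each layer as a resistance in series:
  R'_conv,in = 1/(2πr h) = 1/(2π·0.0753·4410) = 4.793×10^-4 m·K/W
  R'_titanium = ln(0.0863/0.0753)/(2πk) = 0.1363/(2π·21.1) = 0.001028 m·K/W
  R'_perlite = ln(0.129/0.0863)/(2πk) = 0.4020/(2π·0.0598) = 1.070 m·K/W
  R'_ceramic fibre blanket = ln(0.211/0.129)/(2πk) = 0.4920/(2π·0.0662) = 1.183 m·K/W
  R'_calcium silicate = ln(0.324/0.211)/(2πk) = 0.4289/(2π·0.0610) = 1.119 m·K/W
  R'_conv,out = 1/(2πr h) = 1/(2π·0.324·11.2) = 0.04386 m·K/W
ΣR = 4.793×10^-4 + 0.001028 + 1.070 + 1.183 + 1.119 + 0.04386 = 3.417 m·K/W
Q' = ΔT/ΣR = (217 °C − 16.8 °C)/3.417 = 58.59 W/m
From the inner boundary to the ceramic fibre blanket/calcium silicate interface, ΣR_partial = 2.255 m·K/W.
T_interface = T_in − Q'·ΣR_partial = 217 °C − (58.59)(2.255) = 84.9 °C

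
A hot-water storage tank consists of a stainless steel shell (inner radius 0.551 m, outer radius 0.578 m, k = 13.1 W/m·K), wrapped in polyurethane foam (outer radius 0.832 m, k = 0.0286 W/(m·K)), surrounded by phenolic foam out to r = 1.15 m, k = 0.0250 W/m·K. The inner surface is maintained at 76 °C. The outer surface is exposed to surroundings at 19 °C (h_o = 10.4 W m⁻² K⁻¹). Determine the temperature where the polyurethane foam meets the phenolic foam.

Resistance network (inner→outer):
  R_stainless steel = (1/0.551 − 1/0.578)/(4πk) = 0.08478/(4π·13.1) = 5.150×10^-4 K/W
  R_polyurethane foam = (1/0.578 − 1/0.832)/(4πk) = 0.5282/(4π·0.0286) = 1.470 K/W
  R_phenolic foam = (1/0.832 − 1/1.15)/(4πk) = 0.3324/(4π·0.0250) = 1.058 K/W
  R_conv,out = 1/(4πr²h) = 1/(4π·1.15²·10.4) = 0.005786 K/W
ΣR = 5.150×10^-4 + 1.470 + 1.058 + 0.005786 = 2.534 K/W
Q = ΔT/ΣR = (76 °C − 19 °C)/2.534 = 22.49 W
From the inner boundary to the polyurethane foam/phenolic foam interface, ΣR_partial = 1.471 K/W.
T_interface = T_in − Q·ΣR_partial = 76 °C − (22.49)(1.471) = 42.9 °C

T = 42.9 °C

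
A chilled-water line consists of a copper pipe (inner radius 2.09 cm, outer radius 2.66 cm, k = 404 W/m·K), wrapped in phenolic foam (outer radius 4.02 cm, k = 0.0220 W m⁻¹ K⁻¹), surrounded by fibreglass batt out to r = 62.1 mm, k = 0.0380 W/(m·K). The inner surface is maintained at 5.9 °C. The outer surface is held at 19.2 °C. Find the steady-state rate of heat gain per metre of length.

Resistance network (inner→outer):
  R'_copper = ln(0.0266/0.0209)/(2πk) = 0.2412/(2π·404) = 9.501×10^-5 m·K/W
  R'_phenolic foam = ln(0.0402/0.0266)/(2πk) = 0.4130/(2π·0.0220) = 2.987 m·K/W
  R'_fibreglass batt = ln(0.0621/0.0402)/(2πk) = 0.4349/(2π·0.0380) = 1.821 m·K/W
ΣR = 9.501×10^-5 + 2.987 + 1.821 = 4.808 m·K/W
Q' = ΔT/ΣR = (5.9 °C − 19.2 °C)/4.808 = -2.77 W/m
(Negative Q' ⇒ heat flows inward; heat gain = 2.77 W/m.)

Q' = 2.77 W/m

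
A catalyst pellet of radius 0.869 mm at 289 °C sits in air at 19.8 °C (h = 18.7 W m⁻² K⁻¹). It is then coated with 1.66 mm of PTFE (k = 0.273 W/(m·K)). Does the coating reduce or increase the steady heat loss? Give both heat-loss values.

Critical radius for a sphere: r_cr = 2k/h = 0.0292 m = 2.92 cm.
Outer radius after coating: r₂ = 8.69×10^-4 + 0.00166 = 0.002529 m.
Since r₁ < r_cr and r₂ ≤ r_cr, the coating moves toward the maximum at r_cr — heat loss rises.
Bare: R = 1/(4πr₁²h) = 5635 K/W; Q = 269.2/5635 = 0.0478 W.
Coated: R = R_cond + R_conv = 885.5 K/W; Q = 269.2/885.5 = 0.304 W.

increases: 0.0478 → 0.304 W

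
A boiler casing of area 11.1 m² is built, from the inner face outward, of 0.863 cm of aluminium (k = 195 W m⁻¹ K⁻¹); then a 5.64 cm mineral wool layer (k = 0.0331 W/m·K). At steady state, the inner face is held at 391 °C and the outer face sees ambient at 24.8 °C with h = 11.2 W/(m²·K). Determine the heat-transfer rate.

Q = 2.27 kW

Resistance network (inner→outer):
  R_aluminium = L/(kA) = 0.00863/(195·11.1) = 3.987×10^-6 K/W
  R_mineral wool = L/(kA) = 0.0564/(0.0331·11.1) = 0.1535 K/W
  R_conv,out = 1/(hA) = 1/(11.2·11.1) = 0.008044 K/W
ΣR = 3.987×10^-6 + 0.1535 + 0.008044 = 0.1615 K/W
Q = ΔT/ΣR = (391 °C − 24.8 °C)/0.1615 = 2270 W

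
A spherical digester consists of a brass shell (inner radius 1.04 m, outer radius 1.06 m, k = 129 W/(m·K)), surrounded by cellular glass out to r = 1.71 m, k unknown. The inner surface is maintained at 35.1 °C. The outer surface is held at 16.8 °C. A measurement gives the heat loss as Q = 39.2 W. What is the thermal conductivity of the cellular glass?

k = 0.0611 W/m·K

ΣR = ΔT/Q = |35.1 − 16.8|/39.2 = 0.4668 K/W
Known resistances:
  R_brass = (1/1.04 − 1/1.06)/(4πk) = 0.01814/(4π·129) = 1.119×10^-5 K/W
R_cellular glass = ΣR − ΣR_known = 0.4668 − 1.119×10^-5 = 0.4668 K/W
(1/r₁−1/r₂)/(4πk) = 0.4668 ⇒ k = 0.3586/(4π·0.4668) = 0.0611 W/m·K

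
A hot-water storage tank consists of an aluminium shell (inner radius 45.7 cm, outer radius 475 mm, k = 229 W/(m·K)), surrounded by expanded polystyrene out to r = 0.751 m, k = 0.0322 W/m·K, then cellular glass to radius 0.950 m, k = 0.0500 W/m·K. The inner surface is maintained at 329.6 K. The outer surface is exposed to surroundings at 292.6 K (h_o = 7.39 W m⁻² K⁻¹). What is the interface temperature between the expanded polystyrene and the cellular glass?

T = 299.7 K

Series thermal resistances, inner to outer:
  R_aluminium = (1/0.457 − 1/0.475)/(4πk) = 0.08292/(4π·229) = 2.881×10^-5 K/W
  R_expanded polystyrene = (1/0.475 − 1/0.751)/(4πk) = 0.7737/(4π·0.0322) = 1.912 K/W
  R_cellular glass = (1/0.751 − 1/0.950)/(4πk) = 0.2789/(4π·0.0500) = 0.4439 K/W
  R_conv,out = 1/(4πr²h) = 1/(4π·0.950²·7.39) = 0.01193 K/W
ΣR = 2.881×10^-5 + 1.912 + 0.4439 + 0.01193 = 2.368 K/W
Q = ΔT/ΣR = (329.6 K − 292.6 K)/2.368 = 15.62 W
From the inner boundary to the expanded polystyrene/cellular glass interface, ΣR_partial = 1.912 K/W.
T_interface = T_in − Q·ΣR_partial = 329.6 K − (15.62)(1.912) = 299.7 K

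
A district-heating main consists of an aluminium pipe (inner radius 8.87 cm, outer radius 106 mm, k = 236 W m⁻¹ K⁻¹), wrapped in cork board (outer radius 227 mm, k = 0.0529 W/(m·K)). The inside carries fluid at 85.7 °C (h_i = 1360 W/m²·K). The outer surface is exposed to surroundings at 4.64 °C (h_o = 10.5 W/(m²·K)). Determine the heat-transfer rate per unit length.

Q' = 34.4 W/m

Series thermal resistances, inner to outer:
  R'_conv,in = 1/(2πr h) = 1/(2π·0.0887·1360) = 0.001319 m·K/W
  R'_aluminium = ln(0.106/0.0887)/(2πk) = 0.1782/(2π·236) = 1.202×10^-4 m·K/W
  R'_cork board = ln(0.227/0.106)/(2πk) = 0.7615/(2π·0.0529) = 2.291 m·K/W
  R'_conv,out = 1/(2πr h) = 1/(2π·0.227·10.5) = 0.06677 m·K/W
ΣR = 0.001319 + 1.202×10^-4 + 2.291 + 0.06677 = 2.359 m·K/W
Q' = ΔT/ΣR = (85.7 °C − 4.64 °C)/2.359 = 34.4 W/m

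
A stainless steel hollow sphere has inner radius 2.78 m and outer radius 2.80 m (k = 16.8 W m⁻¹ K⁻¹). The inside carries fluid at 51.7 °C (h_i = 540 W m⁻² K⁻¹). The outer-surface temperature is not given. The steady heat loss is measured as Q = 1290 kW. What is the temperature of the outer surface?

T_out = 11.4 °C

Series resistances:
  R_conv,in = 1/(4πr²h) = 1/(4π·2.78²·540) = 1.907×10^-5 K/W
  R_stainless steel = (1/2.78 − 1/2.80)/(4πk) = 0.002569/(4π·16.8) = 1.217×10^-5 K/W
ΣR = 3.124×10^-5 K/W
ΔT = Q·ΣR = 1.29×10^6 × 3.124×10^-5 = 40.30 K
Heat flows outward, so T_out = T_in − ΔT = 51.7 − 40.30 = 11.4 °C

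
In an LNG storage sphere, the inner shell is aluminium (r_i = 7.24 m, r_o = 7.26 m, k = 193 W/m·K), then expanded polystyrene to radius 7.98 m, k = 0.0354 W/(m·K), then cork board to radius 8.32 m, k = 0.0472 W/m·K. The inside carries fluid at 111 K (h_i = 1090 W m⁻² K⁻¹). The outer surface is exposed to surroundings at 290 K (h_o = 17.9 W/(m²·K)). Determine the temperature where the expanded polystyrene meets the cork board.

Resistance network (inner→outer):
  R_conv,in = 1/(4πr²h) = 1/(4π·7.24²·1090) = 1.393×10^-6 K/W
  R_aluminium = (1/7.24 − 1/7.26)/(4πk) = 3.805×10^-4/(4π·193) = 1.569×10^-7 K/W
  R_expanded polystyrene = (1/7.26 − 1/7.98)/(4πk) = 0.01243/(4π·0.0354) = 0.02794 K/W
  R_cork board = (1/7.98 − 1/8.32)/(4πk) = 0.005121/(4π·0.0472) = 0.008634 K/W
  R_conv,out = 1/(4πr²h) = 1/(4π·8.32²·17.9) = 6.422×10^-5 K/W
ΣR = 1.393×10^-6 + 1.569×10^-7 + 0.02794 + 0.008634 + 6.422×10^-5 = 0.03664 K/W
Q = ΔT/ΣR = (111 K − 290 K)/0.03664 = -4885 W
From the inner boundary to the expanded polystyrene/cork board interface, ΣR_partial = 0.02794 K/W.
T_interface = T_in − Q·ΣR_partial = 111 K − (-4885)(0.02794) = 247.5 K

T = 247.5 K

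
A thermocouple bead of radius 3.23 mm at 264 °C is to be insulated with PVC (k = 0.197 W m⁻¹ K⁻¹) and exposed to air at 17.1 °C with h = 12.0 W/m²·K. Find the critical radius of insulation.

For a sphere, r_cr = 2k_ins/h = 2·0.197/12.0 = 0.0328 m = 3.28 cm

r_cr = 3.28 cm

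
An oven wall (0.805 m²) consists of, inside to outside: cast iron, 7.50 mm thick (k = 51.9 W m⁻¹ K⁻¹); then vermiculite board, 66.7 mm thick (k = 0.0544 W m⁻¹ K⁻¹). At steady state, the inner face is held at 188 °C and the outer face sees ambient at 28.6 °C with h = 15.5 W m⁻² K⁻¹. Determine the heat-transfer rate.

Q = 99.4 W

Series thermal resistances, inner to outer:
  R_cast iron = L/(kA) = 0.00750/(51.9·0.805) = 1.795×10^-4 K/W
  R_vermiculite board = L/(kA) = 0.0667/(0.0544·0.805) = 1.523 K/W
  R_conv,out = 1/(hA) = 1/(15.5·0.805) = 0.08014 K/W
ΣR = 1.795×10^-4 + 1.523 + 0.08014 = 1.603 K/W
Q = ΔT/ΣR = (188 °C − 28.6 °C)/1.603 = 99.4 W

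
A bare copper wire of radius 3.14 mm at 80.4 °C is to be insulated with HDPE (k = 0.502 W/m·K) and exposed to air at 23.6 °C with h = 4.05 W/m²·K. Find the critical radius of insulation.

For a cylinder, r_cr = k_ins/h = 0.502/4.05 = 0.124 m = 12.4 cm

r_cr = 12.4 cm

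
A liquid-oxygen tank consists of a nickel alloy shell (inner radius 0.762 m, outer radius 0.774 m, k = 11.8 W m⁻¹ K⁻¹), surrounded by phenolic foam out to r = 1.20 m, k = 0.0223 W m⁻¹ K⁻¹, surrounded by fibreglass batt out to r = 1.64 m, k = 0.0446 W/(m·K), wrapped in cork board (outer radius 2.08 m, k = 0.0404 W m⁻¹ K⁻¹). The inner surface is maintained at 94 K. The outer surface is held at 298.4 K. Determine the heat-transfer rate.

Q = 89.3 W

Series thermal resistances, inner to outer:
  R_nickel alloy = (1/0.762 − 1/0.774)/(4πk) = 0.02035/(4π·11.8) = 1.372×10^-4 K/W
  R_phenolic foam = (1/0.774 − 1/1.20)/(4πk) = 0.4587/(4π·0.0223) = 1.637 K/W
  R_fibreglass batt = (1/1.20 − 1/1.64)/(4πk) = 0.2236/(4π·0.0446) = 0.3989 K/W
  R_cork board = (1/1.64 − 1/2.08)/(4πk) = 0.1290/(4π·0.0404) = 0.2541 K/W
ΣR = 1.372×10^-4 + 1.637 + 0.3989 + 0.2541 = 2.290 K/W
Q = ΔT/ΣR = (94 K − 298.4 K)/2.290 = -89.3 W
(Negative Q ⇒ heat flows inward; heat gain = 89.3 W.)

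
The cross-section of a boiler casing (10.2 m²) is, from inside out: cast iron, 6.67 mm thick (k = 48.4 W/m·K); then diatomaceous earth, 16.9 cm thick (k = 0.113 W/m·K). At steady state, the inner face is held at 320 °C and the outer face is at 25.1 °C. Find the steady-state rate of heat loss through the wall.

Q = 2010 W

Resistance network (inner→outer):
  R_cast iron = L/(kA) = 0.00667/(48.4·10.2) = 1.351×10^-5 K/W
  R_diatomaceous earth = L/(kA) = 0.169/(0.113·10.2) = 0.1466 K/W
ΣR = 1.351×10^-5 + 0.1466 = 0.1466 K/W
Q = ΔT/ΣR = (320 °C − 25.1 °C)/0.1466 = 2010 W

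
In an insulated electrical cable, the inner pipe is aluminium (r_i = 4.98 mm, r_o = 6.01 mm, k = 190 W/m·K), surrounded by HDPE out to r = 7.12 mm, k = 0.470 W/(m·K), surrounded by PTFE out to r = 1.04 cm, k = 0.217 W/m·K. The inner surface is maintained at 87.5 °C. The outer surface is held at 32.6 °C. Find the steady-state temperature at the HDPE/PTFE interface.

Resistance network (inner→outer):
  R'_aluminium = ln(0.00601/0.00498)/(2πk) = 0.1880/(2π·190) = 1.575×10^-4 m·K/W
  R'_HDPE = ln(0.00712/0.00601)/(2πk) = 0.1695/(2π·0.470) = 0.05739 m·K/W
  R'_PTFE = ln(0.0104/0.00712)/(2πk) = 0.3789/(2π·0.217) = 0.2779 m·K/W
ΣR = 1.575×10^-4 + 0.05739 + 0.2779 = 0.3354 m·K/W
Q' = ΔT/ΣR = (87.5 °C − 32.6 °C)/0.3354 = 163.7 W/m
From the inner boundary to the HDPE/PTFE interface, ΣR_partial = 0.05755 m·K/W.
T_interface = T_in − Q'·ΣR_partial = 87.5 °C − (163.7)(0.05755) = 78.1 °C

T = 78.1 °C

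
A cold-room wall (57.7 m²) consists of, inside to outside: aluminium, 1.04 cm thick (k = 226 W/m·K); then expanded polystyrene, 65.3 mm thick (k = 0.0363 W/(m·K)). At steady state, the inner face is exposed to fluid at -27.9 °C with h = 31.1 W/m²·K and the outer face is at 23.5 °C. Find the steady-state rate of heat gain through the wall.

Series thermal resistances, inner to outer:
  R_conv,in = 1/(hA) = 1/(31.1·57.7) = 5.573×10^-4 K/W
  R_aluminium = L/(kA) = 0.0104/(226·57.7) = 7.975×10^-7 K/W
  R_expanded polystyrene = L/(kA) = 0.0653/(0.0363·57.7) = 0.03118 K/W
ΣR = 5.573×10^-4 + 7.975×10^-7 + 0.03118 = 0.03174 K/W
Q = ΔT/ΣR = (-27.9 °C − 23.5 °C)/0.03174 = -1620 W
(Negative Q ⇒ heat flows inward; heat gain = 1620 W.)

Q = 1620 W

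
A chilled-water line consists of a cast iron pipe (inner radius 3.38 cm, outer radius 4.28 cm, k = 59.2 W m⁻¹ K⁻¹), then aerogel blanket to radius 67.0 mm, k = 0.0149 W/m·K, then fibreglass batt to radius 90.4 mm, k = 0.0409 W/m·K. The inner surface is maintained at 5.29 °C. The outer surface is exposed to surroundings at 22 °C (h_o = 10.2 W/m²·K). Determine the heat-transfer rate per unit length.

Q' = 2.73 W/m

Series thermal resistances, inner to outer:
  R'_cast iron = ln(0.0428/0.0338)/(2πk) = 0.2361/(2π·59.2) = 6.347×10^-4 m·K/W
  R'_aerogel blanket = ln(0.0670/0.0428)/(2πk) = 0.4482/(2π·0.0149) = 4.787 m·K/W
  R'_fibreglass batt = ln(0.0904/0.0670)/(2πk) = 0.2996/(2π·0.0409) = 1.166 m·K/W
  R'_conv,out = 1/(2πr h) = 1/(2π·0.0904·10.2) = 0.1726 m·K/W
ΣR = 6.347×10^-4 + 4.787 + 1.166 + 0.1726 = 6.126 m·K/W
Q' = ΔT/ΣR = (5.29 °C − 22 °C)/6.126 = -2.73 W/m
(Negative Q' ⇒ heat flows inward; heat gain = 2.73 W/m.)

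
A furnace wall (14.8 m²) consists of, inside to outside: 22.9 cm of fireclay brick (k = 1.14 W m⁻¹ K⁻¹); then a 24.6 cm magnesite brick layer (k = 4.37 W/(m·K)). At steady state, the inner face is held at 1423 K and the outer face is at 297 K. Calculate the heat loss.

Resistance network (inner→outer):
  R_fireclay brick = L/(kA) = 0.229/(1.14·14.8) = 0.01357 K/W
  R_magnesite brick = L/(kA) = 0.246/(4.37·14.8) = 0.003804 K/W
ΣR = 0.01357 + 0.003804 = 0.01737 K/W
Q = ΔT/ΣR = (1423 K − 297 K)/0.01737 = 64800 W

Q = 64.8 kW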